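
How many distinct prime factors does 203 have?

203 = 7 · 29
203 = 7 · 29, which has 2 distinct prime factors.

2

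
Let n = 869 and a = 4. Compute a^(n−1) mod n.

9

4^1 ≡ 4 (mod 869)
4^2 ≡ 4^2 = 16 ≡ 16 (mod 869)
4^4 ≡ 16^2 = 256 ≡ 256 (mod 869)
4^8 ≡ 256^2 = 65536 ≡ 361 (mod 869)
4^16 ≡ 361^2 = 130321 ≡ 840 (mod 869)
4^32 ≡ 840^2 = 705600 ≡ 841 (mod 869)
4^64 ≡ 841^2 = 707281 ≡ 784 (mod 869)
4^128 ≡ 784^2 = 614656 ≡ 273 (mod 869)
4^256 ≡ 273^2 = 74529 ≡ 664 (mod 869)
4^512 ≡ 664^2 = 440896 ≡ 313 (mod 869)
868 = 512 + 256 + 64 + 32 + 4 in binary powers of 2.
So 4^868 ≡ 313 · 664 · 784 · 841 · 256 ≡ 9 (mod 869).
Since 9 ≠ 1, base 4 is a Fermat witness: 869 is composite.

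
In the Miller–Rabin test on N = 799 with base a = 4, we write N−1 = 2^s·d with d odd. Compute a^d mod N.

799 − 1 = 798 = 2^1 · 399, so d = 399.
4^1 ≡ 4 (mod 799)
4^2 ≡ 4^2 = 16 ≡ 16 (mod 799)
4^4 ≡ 16^2 = 256 ≡ 256 (mod 799)
4^8 ≡ 256^2 = 65536 ≡ 18 (mod 799)
4^16 ≡ 18^2 = 324 ≡ 324 (mod 799)
4^32 ≡ 324^2 = 104976 ≡ 307 (mod 799)
4^64 ≡ 307^2 = 94249 ≡ 766 (mod 799)
4^128 ≡ 766^2 = 586756 ≡ 290 (mod 799)
4^256 ≡ 290^2 = 84100 ≡ 205 (mod 799)
399 = 256 + 128 + 8 + 4 + 2 + 1 in binary powers of 2.
So 4^399 ≡ 205 · 290 · 18 · 256 · 16 · 4 ≡ 676 (mod 799).
Squaring chain: 676; never reaches −1, so base 4 is a Miller–Rabin witness that 799 is composite.

676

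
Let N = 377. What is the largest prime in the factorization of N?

29

377 = 13 · 29
29 is prime.
So 377 = 13 · 29; the largest prime factor is 29.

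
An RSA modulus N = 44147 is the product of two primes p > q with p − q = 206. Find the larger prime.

337

Since p = q + 206, we have 44147 = q(q + 206), so q² + 206q − 44147 = 0.
Discriminant: 206² + 4·44147 = 42436 + 176588 = 219024; √219024 = 468.
q = (−206 + 468)/2 = 131, and p = q + 206 = 337.
Check: 131 · 337 = 44147.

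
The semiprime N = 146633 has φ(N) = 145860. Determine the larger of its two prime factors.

443

φ(n) = (p−1)(q−1) = n − (p+q) + 1, so p + q = 146633 − 145860 + 1 = 774.
p and q are the roots of t² − 774t + 146633 = 0.
Discriminant: 774² − 4·146633 = 599076 − 586532 = 12544; √12544 = 112.
q = (774 − 112)/2 = 331, p = (774 + 112)/2 = 443.
Check: 331 · 443 = 146633.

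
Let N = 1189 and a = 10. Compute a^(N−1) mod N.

426

10^1 ≡ 10 (mod 1189)
10^2 ≡ 10^2 = 100 ≡ 100 (mod 1189)
10^4 ≡ 100^2 = 10000 ≡ 488 (mod 1189)
10^8 ≡ 488^2 = 238144 ≡ 344 (mod 1189)
10^16 ≡ 344^2 = 118336 ≡ 625 (mod 1189)
10^32 ≡ 625^2 = 390625 ≡ 633 (mod 1189)
10^64 ≡ 633^2 = 400689 ≡ 1185 (mod 1189)
10^128 ≡ 1185^2 = 1404225 ≡ 16 (mod 1189)
10^256 ≡ 16^2 = 256 ≡ 256 (mod 1189)
10^512 ≡ 256^2 = 65536 ≡ 141 (mod 1189)
10^1024 ≡ 141^2 = 19881 ≡ 857 (mod 1189)
1188 = 1024 + 128 + 32 + 4 in binary powers of 2.
So 10^1188 ≡ 857 · 16 · 633 · 488 ≡ 426 (mod 1189).
Since 426 ≠ 1, base 10 is a Fermat witness: 1189 is composite.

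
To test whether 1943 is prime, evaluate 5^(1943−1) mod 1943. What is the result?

1354

5^1 ≡ 5 (mod 1943)
5^2 ≡ 5^2 = 25 ≡ 25 (mod 1943)
5^4 ≡ 25^2 = 625 ≡ 625 (mod 1943)
5^8 ≡ 625^2 = 390625 ≡ 82 (mod 1943)
5^16 ≡ 82^2 = 6724 ≡ 895 (mod 1943)
5^32 ≡ 895^2 = 801025 ≡ 509 (mod 1943)
5^64 ≡ 509^2 = 259081 ≡ 662 (mod 1943)
5^128 ≡ 662^2 = 438244 ≡ 1069 (mod 1943)
5^256 ≡ 1069^2 = 1142761 ≡ 277 (mod 1943)
5^512 ≡ 277^2 = 76729 ≡ 952 (mod 1943)
5^1024 ≡ 952^2 = 906304 ≡ 866 (mod 1943)
1942 = 1024 + 512 + 256 + 128 + 16 + 4 + 2 in binary powers of 2.
So 5^1942 ≡ 866 · 952 · 277 · 1069 · 895 · 625 · 25 ≡ 1354 (mod 1943).
Since 1354 ≠ 1, base 5 is a Fermat witness: 1943 is composite.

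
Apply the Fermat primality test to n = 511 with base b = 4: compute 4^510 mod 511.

8

4^1 ≡ 4 (mod 511)
4^2 ≡ 4^2 = 16 ≡ 16 (mod 511)
4^4 ≡ 16^2 = 256 ≡ 256 (mod 511)
4^8 ≡ 256^2 = 65536 ≡ 128 (mod 511)
4^16 ≡ 128^2 = 16384 ≡ 32 (mod 511)
4^32 ≡ 32^2 = 1024 ≡ 2 (mod 511)
4^64 ≡ 2^2 = 4 ≡ 4 (mod 511)
4^128 ≡ 4^2 = 16 ≡ 16 (mod 511)
4^256 ≡ 16^2 = 256 ≡ 256 (mod 511)
510 = 256 + 128 + 64 + 32 + 16 + 8 + 4 + 2 in binary powers of 2.
So 4^510 ≡ 256 · 16 · 4 · 2 · 32 · 128 · 256 · 16 ≡ 8 (mod 511).
Since 8 ≠ 1, base 4 is a Fermat witness: 511 is composite.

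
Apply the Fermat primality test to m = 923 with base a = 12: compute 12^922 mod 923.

703

12^1 ≡ 12 (mod 923)
12^2 ≡ 12^2 = 144 ≡ 144 (mod 923)
12^4 ≡ 144^2 = 20736 ≡ 430 (mod 923)
12^8 ≡ 430^2 = 184900 ≡ 300 (mod 923)
12^16 ≡ 300^2 = 90000 ≡ 469 (mod 923)
12^32 ≡ 469^2 = 219961 ≡ 287 (mod 923)
12^64 ≡ 287^2 = 82369 ≡ 222 (mod 923)
12^128 ≡ 222^2 = 49284 ≡ 365 (mod 923)
12^256 ≡ 365^2 = 133225 ≡ 313 (mod 923)
12^512 ≡ 313^2 = 97969 ≡ 131 (mod 923)
922 = 512 + 256 + 128 + 16 + 8 + 2 in binary powers of 2.
So 12^922 ≡ 131 · 313 · 365 · 469 · 300 · 144 ≡ 703 (mod 923).
Since 703 ≠ 1, base 12 is a Fermat witness: 923 is composite.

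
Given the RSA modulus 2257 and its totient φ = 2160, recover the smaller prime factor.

φ(n) = (p−1)(q−1) = n − (p+q) + 1, so p + q = 2257 − 2160 + 1 = 98.
p and q are the roots of t² − 98t + 2257 = 0.
Discriminant: 98² − 4·2257 = 9604 − 9028 = 576; √576 = 24.
q = (98 − 24)/2 = 37, p = (98 + 24)/2 = 61.
Check: 37 · 61 = 2257.

37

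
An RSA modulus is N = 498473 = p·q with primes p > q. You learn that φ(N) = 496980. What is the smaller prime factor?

503

φ(n) = (p−1)(q−1) = n − (p+q) + 1, so p + q = 498473 − 496980 + 1 = 1494.
p and q are the roots of t² − 1494t + 498473 = 0.
Discriminant: 1494² − 4·498473 = 2232036 − 1993892 = 238144; √238144 = 488.
q = (1494 − 488)/2 = 503, p = (1494 + 488)/2 = 991.
Check: 503 · 991 = 498473.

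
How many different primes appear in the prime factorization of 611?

611 = 13 · 47
611 = 13 · 47, which has 2 distinct prime factors.

2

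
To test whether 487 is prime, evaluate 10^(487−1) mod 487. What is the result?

1

10^1 ≡ 10 (mod 487)
10^2 ≡ 10^2 = 100 ≡ 100 (mod 487)
10^4 ≡ 100^2 = 10000 ≡ 260 (mod 487)
10^8 ≡ 260^2 = 67600 ≡ 394 (mod 487)
10^16 ≡ 394^2 = 155236 ≡ 370 (mod 487)
10^32 ≡ 370^2 = 136900 ≡ 53 (mod 487)
10^64 ≡ 53^2 = 2809 ≡ 374 (mod 487)
10^128 ≡ 374^2 = 139876 ≡ 107 (mod 487)
10^256 ≡ 107^2 = 11449 ≡ 248 (mod 487)
486 = 256 + 128 + 64 + 32 + 4 + 2 in binary powers of 2.
So 10^486 ≡ 248 · 107 · 374 · 53 · 260 · 100 ≡ 1 (mod 487).
Since the result is 1, base 10 gives no evidence that 487 is composite.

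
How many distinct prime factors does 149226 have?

6

149226 = 2 · 74613
74613 = 3 · 24871
24871 = 7 · 3553
3553 = 11 · 323
323 = 17 · 19
149226 = 2 · 3 · 7 · 11 · 17 · 19, which has 6 distinct prime factors.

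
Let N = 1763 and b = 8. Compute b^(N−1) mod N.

1417

8^1 ≡ 8 (mod 1763)
8^2 ≡ 8^2 = 64 ≡ 64 (mod 1763)
8^4 ≡ 64^2 = 4096 ≡ 570 (mod 1763)
8^8 ≡ 570^2 = 324900 ≡ 508 (mod 1763)
8^16 ≡ 508^2 = 258064 ≡ 666 (mod 1763)
8^32 ≡ 666^2 = 443556 ≡ 1043 (mod 1763)
8^64 ≡ 1043^2 = 1087849 ≡ 78 (mod 1763)
8^128 ≡ 78^2 = 6084 ≡ 795 (mod 1763)
8^256 ≡ 795^2 = 632025 ≡ 871 (mod 1763)
8^512 ≡ 871^2 = 758641 ≡ 551 (mod 1763)
8^1024 ≡ 551^2 = 303601 ≡ 365 (mod 1763)
1762 = 1024 + 512 + 128 + 64 + 32 + 2 in binary powers of 2.
So 8^1762 ≡ 365 · 551 · 795 · 78 · 1043 · 64 ≡ 1417 (mod 1763).
Since 1417 ≠ 1, base 8 is a Fermat witness: 1763 is composite.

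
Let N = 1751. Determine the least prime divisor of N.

17

1751 is odd.
Digit sum 14, not divisible by 3.
Ends in 1: not divisible by 5.
7: 1751 = 7·250 + 1
11: 1751 = 11·159 + 2
13: 1751 = 13·134 + 9
17: 1751 = 17·103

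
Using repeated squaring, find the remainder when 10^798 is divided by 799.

10^1 ≡ 10 (mod 799)
10^2 ≡ 10^2 = 100 ≡ 100 (mod 799)
10^4 ≡ 100^2 = 10000 ≡ 412 (mod 799)
10^8 ≡ 412^2 = 169744 ≡ 356 (mod 799)
10^16 ≡ 356^2 = 126736 ≡ 494 (mod 799)
10^32 ≡ 494^2 = 244036 ≡ 341 (mod 799)
10^64 ≡ 341^2 = 116281 ≡ 426 (mod 799)
10^128 ≡ 426^2 = 181476 ≡ 103 (mod 799)
10^256 ≡ 103^2 = 10609 ≡ 222 (mod 799)
10^512 ≡ 222^2 = 49284 ≡ 545 (mod 799)
798 = 512 + 256 + 16 + 8 + 4 + 2 in binary powers of 2.
So 10^798 ≡ 545 · 222 · 494 · 356 · 412 · 100 ≡ 212 (mod 799).
Since 212 ≠ 1, base 10 is a Fermat witness: 799 is composite.

212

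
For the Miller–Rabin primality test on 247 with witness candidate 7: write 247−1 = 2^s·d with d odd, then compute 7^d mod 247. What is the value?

96

247 − 1 = 246 = 2^1 · 123, so d = 123.
7^1 ≡ 7 (mod 247)
7^2 ≡ 7^2 = 49 ≡ 49 (mod 247)
7^4 ≡ 49^2 = 2401 ≡ 178 (mod 247)
7^8 ≡ 178^2 = 31684 ≡ 68 (mod 247)
7^16 ≡ 68^2 = 4624 ≡ 178 (mod 247)
7^32 ≡ 178^2 = 31684 ≡ 68 (mod 247)
7^64 ≡ 68^2 = 4624 ≡ 178 (mod 247)
123 = 64 + 32 + 16 + 8 + 2 + 1 in binary powers of 2.
So 7^123 ≡ 178 · 68 · 178 · 68 · 49 · 7 ≡ 96 (mod 247).
Squaring chain: 96; never reaches −1, so base 7 is a Miller–Rabin witness that 247 is composite.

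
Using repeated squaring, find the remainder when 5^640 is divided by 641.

5^1 ≡ 5 (mod 641)
5^2 ≡ 5^2 = 25 ≡ 25 (mod 641)
5^4 ≡ 25^2 = 625 ≡ 625 (mod 641)
5^8 ≡ 625^2 = 390625 ≡ 256 (mod 641)
5^16 ≡ 256^2 = 65536 ≡ 154 (mod 641)
5^32 ≡ 154^2 = 23716 ≡ 640 (mod 641)
5^64 ≡ 640^2 = 409600 ≡ 1 (mod 641)
5^128 ≡ 1^2 = 1 ≡ 1 (mod 641)
5^256 ≡ 1^2 = 1 ≡ 1 (mod 641)
5^512 ≡ 1^2 = 1 ≡ 1 (mod 641)
640 = 512 + 128 in binary powers of 2.
So 5^640 ≡ 1 · 1 ≡ 1 (mod 641).
Since the result is 1, base 5 gives no evidence that 641 is composite.

1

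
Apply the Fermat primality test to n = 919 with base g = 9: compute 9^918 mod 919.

1

9^1 ≡ 9 (mod 919)
9^2 ≡ 9^2 = 81 ≡ 81 (mod 919)
9^4 ≡ 81^2 = 6561 ≡ 128 (mod 919)
9^8 ≡ 128^2 = 16384 ≡ 761 (mod 919)
9^16 ≡ 761^2 = 579121 ≡ 151 (mod 919)
9^32 ≡ 151^2 = 22801 ≡ 745 (mod 919)
9^64 ≡ 745^2 = 555025 ≡ 868 (mod 919)
9^128 ≡ 868^2 = 753424 ≡ 763 (mod 919)
9^256 ≡ 763^2 = 582169 ≡ 442 (mod 919)
9^512 ≡ 442^2 = 195364 ≡ 536 (mod 919)
918 = 512 + 256 + 128 + 16 + 4 + 2 in binary powers of 2.
So 9^918 ≡ 536 · 442 · 763 · 151 · 128 · 81 ≡ 1 (mod 919).
Since the result is 1, base 9 gives no evidence that 919 is composite.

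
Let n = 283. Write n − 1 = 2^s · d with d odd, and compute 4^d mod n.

283 − 1 = 282 = 2^1 · 141, so d = 141.
4^1 ≡ 4 (mod 283)
4^2 ≡ 4^2 = 16 ≡ 16 (mod 283)
4^4 ≡ 16^2 = 256 ≡ 256 (mod 283)
4^8 ≡ 256^2 = 65536 ≡ 163 (mod 283)
4^16 ≡ 163^2 = 26569 ≡ 250 (mod 283)
4^32 ≡ 250^2 = 62500 ≡ 240 (mod 283)
4^64 ≡ 240^2 = 57600 ≡ 151 (mod 283)
4^128 ≡ 151^2 = 22801 ≡ 161 (mod 283)
141 = 128 + 8 + 4 + 1 in binary powers of 2.
So 4^141 ≡ 161 · 163 · 256 · 4 ≡ 1 (mod 283).
Since 4^d ≡ 1 (mod 283), base 4 does not prove 283 composite.

1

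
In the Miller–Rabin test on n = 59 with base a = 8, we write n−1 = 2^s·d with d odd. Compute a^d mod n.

59 − 1 = 58 = 2^1 · 29, so d = 29.
8^1 ≡ 8 (mod 59)
8^2 ≡ 8^2 = 64 ≡ 5 (mod 59)
8^4 ≡ 5^2 = 25 ≡ 25 (mod 59)
8^8 ≡ 25^2 = 625 ≡ 35 (mod 59)
8^16 ≡ 35^2 = 1225 ≡ 45 (mod 59)
29 = 16 + 8 + 4 + 1 in binary powers of 2.
So 8^29 ≡ 45 · 35 · 25 · 8 ≡ 58 (mod 59).
Since 8^d ≡ 58 (mod 59), base 8 does not prove 59 composite.

58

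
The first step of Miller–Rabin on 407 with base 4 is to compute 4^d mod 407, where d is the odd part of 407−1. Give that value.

407 − 1 = 406 = 2^1 · 203, so d = 203.
4^1 ≡ 4 (mod 407)
4^2 ≡ 4^2 = 16 ≡ 16 (mod 407)
4^4 ≡ 16^2 = 256 ≡ 256 (mod 407)
4^8 ≡ 256^2 = 65536 ≡ 9 (mod 407)
4^16 ≡ 9^2 = 81 ≡ 81 (mod 407)
4^32 ≡ 81^2 = 6561 ≡ 49 (mod 407)
4^64 ≡ 49^2 = 2401 ≡ 366 (mod 407)
4^128 ≡ 366^2 = 133956 ≡ 53 (mod 407)
203 = 128 + 64 + 8 + 2 + 1 in binary powers of 2.
So 4^203 ≡ 53 · 366 · 9 · 16 · 4 ≡ 284 (mod 407).
Squaring chain: 284; never reaches −1, so base 4 is a Miller–Rabin witness that 407 is composite.

284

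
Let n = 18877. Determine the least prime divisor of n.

18877 is odd.
Digit sum 31, not divisible by 3.
Ends in 7: not divisible by 5.
7: 18877 = 7·2696 + 5
11: 18877 = 11·1716 + 1
13: 18877 = 13·1452 + 1
17: 18877 = 17·1110 + 7
19: 18877 = 19·993 + 10
23: 18877 = 23·820 + 17
29: 18877 = 29·650 + 27
31: 18877 = 31·608 + 29
37: 18877 = 37·510 + 7
41: 18877 = 41·460 + 17
43: 18877 = 43·439

43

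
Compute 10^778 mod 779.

139

10^1 ≡ 10 (mod 779)
10^2 ≡ 10^2 = 100 ≡ 100 (mod 779)
10^4 ≡ 100^2 = 10000 ≡ 652 (mod 779)
10^8 ≡ 652^2 = 425104 ≡ 549 (mod 779)
10^16 ≡ 549^2 = 301401 ≡ 707 (mod 779)
10^32 ≡ 707^2 = 499849 ≡ 510 (mod 779)
10^64 ≡ 510^2 = 260100 ≡ 693 (mod 779)
10^128 ≡ 693^2 = 480249 ≡ 385 (mod 779)
10^256 ≡ 385^2 = 148225 ≡ 215 (mod 779)
10^512 ≡ 215^2 = 46225 ≡ 264 (mod 779)
778 = 512 + 256 + 8 + 2 in binary powers of 2.
So 10^778 ≡ 264 · 215 · 549 · 100 ≡ 139 (mod 779).
Since 139 ≠ 1, base 10 is a Fermat witness: 779 is composite.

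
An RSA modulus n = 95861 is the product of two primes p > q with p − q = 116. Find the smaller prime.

257

Since p = q + 116, we have 95861 = q(q + 116), so q² + 116q − 95861 = 0.
Discriminant: 116² + 4·95861 = 13456 + 383444 = 396900; √396900 = 630.
q = (−116 + 630)/2 = 257, and p = q + 116 = 373.
Check: 257 · 373 = 95861.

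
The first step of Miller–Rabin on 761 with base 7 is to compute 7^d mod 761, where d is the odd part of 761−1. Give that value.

761 − 1 = 760 = 2^3 · 95, so d = 95.
7^1 ≡ 7 (mod 761)
7^2 ≡ 7^2 = 49 ≡ 49 (mod 761)
7^4 ≡ 49^2 = 2401 ≡ 118 (mod 761)
7^8 ≡ 118^2 = 13924 ≡ 226 (mod 761)
7^16 ≡ 226^2 = 51076 ≡ 89 (mod 761)
7^32 ≡ 89^2 = 7921 ≡ 311 (mod 761)
7^64 ≡ 311^2 = 96721 ≡ 74 (mod 761)
95 = 64 + 16 + 8 + 4 + 2 + 1 in binary powers of 2.
So 7^95 ≡ 74 · 89 · 226 · 118 · 49 · 7 ≡ 135 (mod 761).
Squaring chain: 135 → 722 → 760; reaches −1, so base 7 does not prove 761 composite.

135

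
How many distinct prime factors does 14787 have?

14787 = 3^2 · 1643
1643 = 31 · 53
14787 = 3^2 · 31 · 53, which has 3 distinct prime factors.

3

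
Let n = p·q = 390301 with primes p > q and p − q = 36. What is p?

Since p = q + 36, we have 390301 = q(q + 36), so q² + 36q − 390301 = 0.
Discriminant: 36² + 4·390301 = 1296 + 1561204 = 1562500; √1562500 = 1250.
q = (−36 + 1250)/2 = 607, and p = q + 36 = 643.
Check: 607 · 643 = 390301.

643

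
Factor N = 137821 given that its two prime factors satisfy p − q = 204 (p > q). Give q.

Since p = q + 204, we have 137821 = q(q + 204), so q² + 204q − 137821 = 0.
Discriminant: 204² + 4·137821 = 41616 + 551284 = 592900; √592900 = 770.
q = (−204 + 770)/2 = 283, and p = q + 204 = 487.
Check: 283 · 487 = 137821.

283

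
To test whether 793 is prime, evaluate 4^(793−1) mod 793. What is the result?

4^1 ≡ 4 (mod 793)
4^2 ≡ 4^2 = 16 ≡ 16 (mod 793)
4^4 ≡ 16^2 = 256 ≡ 256 (mod 793)
4^8 ≡ 256^2 = 65536 ≡ 510 (mod 793)
4^16 ≡ 510^2 = 260100 ≡ 789 (mod 793)
4^32 ≡ 789^2 = 622521 ≡ 16 (mod 793)
4^64 ≡ 16^2 = 256 ≡ 256 (mod 793)
4^128 ≡ 256^2 = 65536 ≡ 510 (mod 793)
4^256 ≡ 510^2 = 260100 ≡ 789 (mod 793)
4^512 ≡ 789^2 = 622521 ≡ 16 (mod 793)
792 = 512 + 256 + 16 + 8 in binary powers of 2.
So 4^792 ≡ 16 · 789 · 789 · 510 ≡ 508 (mod 793).
Since 508 ≠ 1, base 4 is a Fermat witness: 793 is composite.

508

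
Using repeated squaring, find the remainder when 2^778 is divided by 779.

605

2^1 ≡ 2 (mod 779)
2^2 ≡ 2^2 = 4 ≡ 4 (mod 779)
2^4 ≡ 4^2 = 16 ≡ 16 (mod 779)
2^8 ≡ 16^2 = 256 ≡ 256 (mod 779)
2^16 ≡ 256^2 = 65536 ≡ 100 (mod 779)
2^32 ≡ 100^2 = 10000 ≡ 652 (mod 779)
2^64 ≡ 652^2 = 425104 ≡ 549 (mod 779)
2^128 ≡ 549^2 = 301401 ≡ 707 (mod 779)
2^256 ≡ 707^2 = 499849 ≡ 510 (mod 779)
2^512 ≡ 510^2 = 260100 ≡ 693 (mod 779)
778 = 512 + 256 + 8 + 2 in binary powers of 2.
So 2^778 ≡ 693 · 510 · 256 · 4 ≡ 605 (mod 779).
Since 605 ≠ 1, base 2 is a Fermat witness: 779 is composite.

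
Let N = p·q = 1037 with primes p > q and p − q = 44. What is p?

61

Since p = q + 44, we have 1037 = q(q + 44), so q² + 44q − 1037 = 0.
Discriminant: 44² + 4·1037 = 1936 + 4148 = 6084; √6084 = 78.
q = (−44 + 78)/2 = 17, and p = q + 44 = 61.
Check: 17 · 61 = 1037.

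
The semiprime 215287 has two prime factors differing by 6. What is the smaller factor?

461

Since p = q + 6, we have 215287 = q(q + 6), so q² + 6q − 215287 = 0.
Discriminant: 6² + 4·215287 = 36 + 861148 = 861184; √861184 = 928.
q = (−6 + 928)/2 = 461, and p = q + 6 = 467.
Check: 461 · 467 = 215287.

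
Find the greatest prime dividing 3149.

3149 = 47 · 67
67 is prime.
So 3149 = 47 · 67; the largest prime factor is 67.

67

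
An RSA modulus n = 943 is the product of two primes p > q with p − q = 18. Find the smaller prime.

Since p = q + 18, we have 943 = q(q + 18), so q² + 18q − 943 = 0.
Discriminant: 18² + 4·943 = 324 + 3772 = 4096; √4096 = 64.
q = (−18 + 64)/2 = 23, and p = q + 18 = 41.
Check: 23 · 41 = 943.

23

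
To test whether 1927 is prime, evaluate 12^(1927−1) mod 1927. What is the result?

1840

12^1 ≡ 12 (mod 1927)
12^2 ≡ 12^2 = 144 ≡ 144 (mod 1927)
12^4 ≡ 144^2 = 20736 ≡ 1466 (mod 1927)
12^8 ≡ 1466^2 = 2149156 ≡ 551 (mod 1927)
12^16 ≡ 551^2 = 303601 ≡ 1062 (mod 1927)
12^32 ≡ 1062^2 = 1127844 ≡ 549 (mod 1927)
12^64 ≡ 549^2 = 301401 ≡ 789 (mod 1927)
12^128 ≡ 789^2 = 622521 ≡ 100 (mod 1927)
12^256 ≡ 100^2 = 10000 ≡ 365 (mod 1927)
12^512 ≡ 365^2 = 133225 ≡ 262 (mod 1927)
12^1024 ≡ 262^2 = 68644 ≡ 1199 (mod 1927)
1926 = 1024 + 512 + 256 + 128 + 4 + 2 in binary powers of 2.
So 12^1926 ≡ 1199 · 262 · 365 · 100 · 1466 · 144 ≡ 1840 (mod 1927).
Since 1840 ≠ 1, base 12 is a Fermat witness: 1927 is composite.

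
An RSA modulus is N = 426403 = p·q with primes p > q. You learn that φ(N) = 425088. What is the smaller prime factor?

577

φ(n) = (p−1)(q−1) = n − (p+q) + 1, so p + q = 426403 − 425088 + 1 = 1316.
p and q are the roots of t² − 1316t + 426403 = 0.
Discriminant: 1316² − 4·426403 = 1731856 − 1705612 = 26244; √26244 = 162.
q = (1316 − 162)/2 = 577, p = (1316 + 162)/2 = 739.
Check: 577 · 739 = 426403.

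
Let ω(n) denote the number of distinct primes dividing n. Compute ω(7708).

7708 = 2^2 · 1927
1927 = 41 · 47
7708 = 2^2 · 41 · 47, which has 3 distinct prime factors.

3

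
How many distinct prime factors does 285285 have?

285285 = 3 · 95095
95095 = 5 · 19019
19019 = 7 · 2717
2717 = 11 · 247
247 = 13 · 19
285285 = 3 · 5 · 7 · 11 · 13 · 19, which has 6 distinct prime factors.

6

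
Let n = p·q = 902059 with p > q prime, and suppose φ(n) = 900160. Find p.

971

φ(n) = (p−1)(q−1) = n − (p+q) + 1, so p + q = 902059 − 900160 + 1 = 1900.
p and q are the roots of t² − 1900t + 902059 = 0.
Discriminant: 1900² − 4·902059 = 3610000 − 3608236 = 1764; √1764 = 42.
q = (1900 − 42)/2 = 929, p = (1900 + 42)/2 = 971.
Check: 929 · 971 = 902059.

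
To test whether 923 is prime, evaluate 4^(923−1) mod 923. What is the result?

555

4^1 ≡ 4 (mod 923)
4^2 ≡ 4^2 = 16 ≡ 16 (mod 923)
4^4 ≡ 16^2 = 256 ≡ 256 (mod 923)
4^8 ≡ 256^2 = 65536 ≡ 3 (mod 923)
4^16 ≡ 3^2 = 9 ≡ 9 (mod 923)
4^32 ≡ 9^2 = 81 ≡ 81 (mod 923)
4^64 ≡ 81^2 = 6561 ≡ 100 (mod 923)
4^128 ≡ 100^2 = 10000 ≡ 770 (mod 923)
4^256 ≡ 770^2 = 592900 ≡ 334 (mod 923)
4^512 ≡ 334^2 = 111556 ≡ 796 (mod 923)
922 = 512 + 256 + 128 + 16 + 8 + 2 in binary powers of 2.
So 4^922 ≡ 796 · 334 · 770 · 9 · 3 · 16 ≡ 555 (mod 923).
Since 555 ≠ 1, base 4 is a Fermat witness: 923 is composite.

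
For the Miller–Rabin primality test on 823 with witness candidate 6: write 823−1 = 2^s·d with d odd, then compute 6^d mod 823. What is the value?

823 − 1 = 822 = 2^1 · 411, so d = 411.
6^1 ≡ 6 (mod 823)
6^2 ≡ 6^2 = 36 ≡ 36 (mod 823)
6^4 ≡ 36^2 = 1296 ≡ 473 (mod 823)
6^8 ≡ 473^2 = 223729 ≡ 696 (mod 823)
6^16 ≡ 696^2 = 484416 ≡ 492 (mod 823)
6^32 ≡ 492^2 = 242064 ≡ 102 (mod 823)
6^64 ≡ 102^2 = 10404 ≡ 528 (mod 823)
6^128 ≡ 528^2 = 278784 ≡ 610 (mod 823)
6^256 ≡ 610^2 = 372100 ≡ 104 (mod 823)
411 = 256 + 128 + 16 + 8 + 2 + 1 in binary powers of 2.
So 6^411 ≡ 104 · 610 · 492 · 696 · 36 · 6 ≡ 822 (mod 823).
Since 6^d ≡ 822 (mod 823), base 6 does not prove 823 composite.

822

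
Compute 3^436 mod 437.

3^1 ≡ 3 (mod 437)
3^2 ≡ 3^2 = 9 ≡ 9 (mod 437)
3^4 ≡ 9^2 = 81 ≡ 81 (mod 437)
3^8 ≡ 81^2 = 6561 ≡ 6 (mod 437)
3^16 ≡ 6^2 = 36 ≡ 36 (mod 437)
3^32 ≡ 36^2 = 1296 ≡ 422 (mod 437)
3^64 ≡ 422^2 = 178084 ≡ 225 (mod 437)
3^128 ≡ 225^2 = 50625 ≡ 370 (mod 437)
3^256 ≡ 370^2 = 136900 ≡ 119 (mod 437)
436 = 256 + 128 + 32 + 16 + 4 in binary powers of 2.
So 3^436 ≡ 119 · 370 · 422 · 36 · 81 ≡ 347 (mod 437).
Since 347 ≠ 1, base 3 is a Fermat witness: 437 is composite.

347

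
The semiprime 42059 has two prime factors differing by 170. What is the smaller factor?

137

Since p = q + 170, we have 42059 = q(q + 170), so q² + 170q − 42059 = 0.
Discriminant: 170² + 4·42059 = 28900 + 168236 = 197136; √197136 = 444.
q = (−170 + 444)/2 = 137, and p = q + 170 = 307.
Check: 137 · 307 = 42059.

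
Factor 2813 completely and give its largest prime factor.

2813 = 29 · 97
97 is prime.
So 2813 = 29 · 97; the largest prime factor is 97.

97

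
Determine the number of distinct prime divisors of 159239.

3

159239 = 17^2 · 551
551 = 19 · 29
159239 = 17^2 · 19 · 29, which has 3 distinct prime factors.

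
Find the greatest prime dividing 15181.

15181 = 17 · 893
893 = 19 · 47
47 is prime.
So 15181 = 17 · 19 · 47; the largest prime factor is 47.

47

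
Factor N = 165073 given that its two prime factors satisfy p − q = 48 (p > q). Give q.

Since p = q + 48, we have 165073 = q(q + 48), so q² + 48q − 165073 = 0.
Discriminant: 48² + 4·165073 = 2304 + 660292 = 662596; √662596 = 814.
q = (−48 + 814)/2 = 383, and p = q + 48 = 431.
Check: 383 · 431 = 165073.

383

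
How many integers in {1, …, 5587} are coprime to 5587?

Factor: 5587 = 37 · 151.
φ(5587) = (37−1) · (151−1) = 36 · 150 = 5400.

5400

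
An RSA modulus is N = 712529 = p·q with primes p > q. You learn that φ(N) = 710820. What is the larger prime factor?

991

φ(n) = (p−1)(q−1) = n − (p+q) + 1, so p + q = 712529 − 710820 + 1 = 1710.
p and q are the roots of t² − 1710t + 712529 = 0.
Discriminant: 1710² − 4·712529 = 2924100 − 2850116 = 73984; √73984 = 272.
q = (1710 − 272)/2 = 719, p = (1710 + 272)/2 = 991.
Check: 719 · 991 = 712529.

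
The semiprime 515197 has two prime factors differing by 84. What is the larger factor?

761

Since p = q + 84, we have 515197 = q(q + 84), so q² + 84q − 515197 = 0.
Discriminant: 84² + 4·515197 = 7056 + 2060788 = 2067844; √2067844 = 1438.
q = (−84 + 1438)/2 = 677, and p = q + 84 = 761.
Check: 677 · 761 = 515197.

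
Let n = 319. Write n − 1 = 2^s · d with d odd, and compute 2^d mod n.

319 − 1 = 318 = 2^1 · 159, so d = 159.
2^1 ≡ 2 (mod 319)
2^2 ≡ 2^2 = 4 ≡ 4 (mod 319)
2^4 ≡ 4^2 = 16 ≡ 16 (mod 319)
2^8 ≡ 16^2 = 256 ≡ 256 (mod 319)
2^16 ≡ 256^2 = 65536 ≡ 141 (mod 319)
2^32 ≡ 141^2 = 19881 ≡ 103 (mod 319)
2^64 ≡ 103^2 = 10609 ≡ 82 (mod 319)
2^128 ≡ 82^2 = 6724 ≡ 25 (mod 319)
159 = 128 + 16 + 8 + 4 + 2 + 1 in binary powers of 2.
So 2^159 ≡ 25 · 141 · 256 · 16 · 4 · 2 ≡ 171 (mod 319).
Squaring chain: 171; never reaches −1, so base 2 is a Miller–Rabin witness that 319 is composite.

171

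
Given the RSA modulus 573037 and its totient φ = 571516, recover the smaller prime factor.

683

φ(n) = (p−1)(q−1) = n − (p+q) + 1, so p + q = 573037 − 571516 + 1 = 1522.
p and q are the roots of t² − 1522t + 573037 = 0.
Discriminant: 1522² − 4·573037 = 2316484 − 2292148 = 24336; √24336 = 156.
q = (1522 − 156)/2 = 683, p = (1522 + 156)/2 = 839.
Check: 683 · 839 = 573037.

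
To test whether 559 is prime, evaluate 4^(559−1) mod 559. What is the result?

508

4^1 ≡ 4 (mod 559)
4^2 ≡ 4^2 = 16 ≡ 16 (mod 559)
4^4 ≡ 16^2 = 256 ≡ 256 (mod 559)
4^8 ≡ 256^2 = 65536 ≡ 133 (mod 559)
4^16 ≡ 133^2 = 17689 ≡ 360 (mod 559)
4^32 ≡ 360^2 = 129600 ≡ 471 (mod 559)
4^64 ≡ 471^2 = 221841 ≡ 477 (mod 559)
4^128 ≡ 477^2 = 227529 ≡ 16 (mod 559)
4^256 ≡ 16^2 = 256 ≡ 256 (mod 559)
4^512 ≡ 256^2 = 65536 ≡ 133 (mod 559)
558 = 512 + 32 + 8 + 4 + 2 in binary powers of 2.
So 4^558 ≡ 133 · 471 · 133 · 256 · 16 ≡ 508 (mod 559).
Since 508 ≠ 1, base 4 is a Fermat witness: 559 is composite.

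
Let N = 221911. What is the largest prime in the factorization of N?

221911 = 53 · 4187
4187 = 53 · 79
79 is prime.
So 221911 = 53^2 · 79; the largest prime factor is 79.

79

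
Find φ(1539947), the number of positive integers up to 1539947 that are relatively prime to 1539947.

1497600

Factor: 1539947 = 79 · 101 · 193.
φ(1539947) = (79−1) · (101−1) · (193−1) = 78 · 100 · 192 = 1497600.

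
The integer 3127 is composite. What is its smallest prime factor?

53

3127 is odd.
Digit sum 13, not divisible by 3.
Ends in 7: not divisible by 5.
7: 3127 = 7·446 + 5
11: 3127 = 11·284 + 3
13: 3127 = 13·240 + 7
17: 3127 = 17·183 + 16
19: 3127 = 19·164 + 11
23: 3127 = 23·135 + 22
29: 3127 = 29·107 + 24
31: 3127 = 31·100 + 27
37: 3127 = 37·84 + 19
41: 3127 = 41·76 + 11
43: 3127 = 43·72 + 31
47: 3127 = 47·66 + 25
53: 3127 = 53·59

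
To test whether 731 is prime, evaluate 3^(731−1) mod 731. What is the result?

3^1 ≡ 3 (mod 731)
3^2 ≡ 3^2 = 9 ≡ 9 (mod 731)
3^4 ≡ 9^2 = 81 ≡ 81 (mod 731)
3^8 ≡ 81^2 = 6561 ≡ 713 (mod 731)
3^16 ≡ 713^2 = 508369 ≡ 324 (mod 731)
3^32 ≡ 324^2 = 104976 ≡ 443 (mod 731)
3^64 ≡ 443^2 = 196249 ≡ 341 (mod 731)
3^128 ≡ 341^2 = 116281 ≡ 52 (mod 731)
3^256 ≡ 52^2 = 2704 ≡ 511 (mod 731)
3^512 ≡ 511^2 = 261121 ≡ 154 (mod 731)
730 = 512 + 128 + 64 + 16 + 8 + 2 in binary powers of 2.
So 3^730 ≡ 154 · 52 · 341 · 324 · 713 · 9 ≡ 195 (mod 731).
Since 195 ≠ 1, base 3 is a Fermat witness: 731 is composite.

195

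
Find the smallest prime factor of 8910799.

8910799 is odd.
Digit sum 43, not divisible by 3.
Ends in 9: not divisible by 5.
7: 8910799 = 7·1272971 + 2
11: 8910799 = 11·810072 + 7
13: 8910799 = 13·685446 + 1
17: 8910799 = 17·524164 + 11
19: 8910799 = 19·468989 + 8
23: 8910799 = 23·387426 + 1
29: 8910799 = 29·307268 + 27
31: 8910799 = 31·287445 + 4
37: 8910799 = 37·240832 + 15
41: 8910799 = 41·217336 + 23
43: 8910799 = 43·207227 + 38
47: 8910799 = 47·189591 + 22
53: 8910799 = 53·168128 + 15
59: 8910799 = 59·151030 + 29
61: 8910799 = 61·146078 + 41
67: 8910799 = 67·132997

67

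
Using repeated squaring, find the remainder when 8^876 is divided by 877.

8^1 ≡ 8 (mod 877)
8^2 ≡ 8^2 = 64 ≡ 64 (mod 877)
8^4 ≡ 64^2 = 4096 ≡ 588 (mod 877)
8^8 ≡ 588^2 = 345744 ≡ 206 (mod 877)
8^16 ≡ 206^2 = 42436 ≡ 340 (mod 877)
8^32 ≡ 340^2 = 115600 ≡ 713 (mod 877)
8^64 ≡ 713^2 = 508369 ≡ 586 (mod 877)
8^128 ≡ 586^2 = 343396 ≡ 489 (mod 877)
8^256 ≡ 489^2 = 239121 ≡ 577 (mod 877)
8^512 ≡ 577^2 = 332929 ≡ 546 (mod 877)
876 = 512 + 256 + 64 + 32 + 8 + 4 in binary powers of 2.
So 8^876 ≡ 546 · 577 · 586 · 713 · 206 · 588 ≡ 1 (mod 877).
Since the result is 1, base 8 gives no evidence that 877 is composite.

1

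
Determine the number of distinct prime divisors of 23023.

4

23023 = 7 · 3289
3289 = 11 · 299
299 = 13 · 23
23023 = 7 · 11 · 13 · 23, which has 4 distinct prime factors.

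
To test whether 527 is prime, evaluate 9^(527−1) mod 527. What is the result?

9^1 ≡ 9 (mod 527)
9^2 ≡ 9^2 = 81 ≡ 81 (mod 527)
9^4 ≡ 81^2 = 6561 ≡ 237 (mod 527)
9^8 ≡ 237^2 = 56169 ≡ 307 (mod 527)
9^16 ≡ 307^2 = 94249 ≡ 443 (mod 527)
9^32 ≡ 443^2 = 196249 ≡ 205 (mod 527)
9^64 ≡ 205^2 = 42025 ≡ 392 (mod 527)
9^128 ≡ 392^2 = 153664 ≡ 307 (mod 527)
9^256 ≡ 307^2 = 94249 ≡ 443 (mod 527)
9^512 ≡ 443^2 = 196249 ≡ 205 (mod 527)
526 = 512 + 8 + 4 + 2 in binary powers of 2.
So 9^526 ≡ 205 · 307 · 237 · 81 ≡ 412 (mod 527).
Since 412 ≠ 1, base 9 is a Fermat witness: 527 is composite.

412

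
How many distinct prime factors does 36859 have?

36859 = 29 · 1271
1271 = 31 · 41
36859 = 29 · 31 · 41, which has 3 distinct prime factors.

3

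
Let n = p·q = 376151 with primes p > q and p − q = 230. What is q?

Since p = q + 230, we have 376151 = q(q + 230), so q² + 230q − 376151 = 0.
Discriminant: 230² + 4·376151 = 52900 + 1504604 = 1557504; √1557504 = 1248.
q = (−230 + 1248)/2 = 509, and p = q + 230 = 739.
Check: 509 · 739 = 376151.

509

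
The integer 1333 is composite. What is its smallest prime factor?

1333 is odd.
Digit sum 10, not divisible by 3.
Ends in 3: not divisible by 5.
7: 1333 = 7·190 + 3
11: 1333 = 11·121 + 2
13: 1333 = 13·102 + 7
17: 1333 = 17·78 + 7
19: 1333 = 19·70 + 3
23: 1333 = 23·57 + 22
29: 1333 = 29·45 + 28
31: 1333 = 31·43

31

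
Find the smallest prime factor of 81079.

81079 is odd.
Digit sum 25, not divisible by 3.
Ends in 9: not divisible by 5.
7: 81079 = 7·11582 + 5
11: 81079 = 11·7370 + 9
13: 81079 = 13·6236 + 11
17: 81079 = 17·4769 + 6
19: 81079 = 19·4267 + 6
23: 81079 = 23·3525 + 4
29: 81079 = 29·2795 + 24
31: 81079 = 31·2615 + 14
37: 81079 = 37·2191 + 12
41: 81079 = 41·1977 + 22
43: 81079 = 43·1885 + 24
47: 81079 = 47·1725 + 4
53: 81079 = 53·1529 + 42
59: 81079 = 59·1374 + 13
61: 81079 = 61·1329 + 10
67: 81079 = 67·1210 + 9
71: 81079 = 71·1141 + 68
73: 81079 = 73·1110 + 49
79: 81079 = 79·1026 + 25
83: 81079 = 83·976 + 71
89: 81079 = 89·911

89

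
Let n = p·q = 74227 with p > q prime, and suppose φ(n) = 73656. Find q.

φ(n) = (p−1)(q−1) = n − (p+q) + 1, so p + q = 74227 − 73656 + 1 = 572.
p and q are the roots of t² − 572t + 74227 = 0.
Discriminant: 572² − 4·74227 = 327184 − 296908 = 30276; √30276 = 174.
q = (572 − 174)/2 = 199, p = (572 + 174)/2 = 373.
Check: 199 · 373 = 74227.

199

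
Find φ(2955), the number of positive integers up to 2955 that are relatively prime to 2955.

1568

Factor: 2955 = 3 · 5 · 197.
φ(2955) = (3−1) · (5−1) · (197−1) = 2 · 4 · 196 = 1568.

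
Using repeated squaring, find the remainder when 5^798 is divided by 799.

440

5^1 ≡ 5 (mod 799)
5^2 ≡ 5^2 = 25 ≡ 25 (mod 799)
5^4 ≡ 25^2 = 625 ≡ 625 (mod 799)
5^8 ≡ 625^2 = 390625 ≡ 713 (mod 799)
5^16 ≡ 713^2 = 508369 ≡ 205 (mod 799)
5^32 ≡ 205^2 = 42025 ≡ 477 (mod 799)
5^64 ≡ 477^2 = 227529 ≡ 613 (mod 799)
5^128 ≡ 613^2 = 375769 ≡ 239 (mod 799)
5^256 ≡ 239^2 = 57121 ≡ 392 (mod 799)
5^512 ≡ 392^2 = 153664 ≡ 256 (mod 799)
798 = 512 + 256 + 16 + 8 + 4 + 2 in binary powers of 2.
So 5^798 ≡ 256 · 392 · 205 · 713 · 625 · 25 ≡ 440 (mod 799).
Since 440 ≠ 1, base 5 is a Fermat witness: 799 is composite.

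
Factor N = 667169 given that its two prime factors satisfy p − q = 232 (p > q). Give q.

Since p = q + 232, we have 667169 = q(q + 232), so q² + 232q − 667169 = 0.
Discriminant: 232² + 4·667169 = 53824 + 2668676 = 2722500; √2722500 = 1650.
q = (−232 + 1650)/2 = 709, and p = q + 232 = 941.
Check: 709 · 941 = 667169.

709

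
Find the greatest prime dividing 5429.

89

5429 = 61 · 89
89 is prime.
So 5429 = 61 · 89; the largest prime factor is 89.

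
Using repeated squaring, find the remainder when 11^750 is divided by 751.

1

11^1 ≡ 11 (mod 751)
11^2 ≡ 11^2 = 121 ≡ 121 (mod 751)
11^4 ≡ 121^2 = 14641 ≡ 372 (mod 751)
11^8 ≡ 372^2 = 138384 ≡ 200 (mod 751)
11^16 ≡ 200^2 = 40000 ≡ 197 (mod 751)
11^32 ≡ 197^2 = 38809 ≡ 508 (mod 751)
11^64 ≡ 508^2 = 258064 ≡ 471 (mod 751)
11^128 ≡ 471^2 = 221841 ≡ 296 (mod 751)
11^256 ≡ 296^2 = 87616 ≡ 500 (mod 751)
11^512 ≡ 500^2 = 250000 ≡ 668 (mod 751)
750 = 512 + 128 + 64 + 32 + 8 + 4 + 2 in binary powers of 2.
So 11^750 ≡ 668 · 296 · 471 · 508 · 200 · 372 · 121 ≡ 1 (mod 751).
Since the result is 1, base 11 gives no evidence that 751 is composite.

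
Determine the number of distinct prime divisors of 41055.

5

41055 = 3 · 13685
13685 = 5 · 2737
2737 = 7 · 391
391 = 17 · 23
41055 = 3 · 5 · 7 · 17 · 23, which has 5 distinct prime factors.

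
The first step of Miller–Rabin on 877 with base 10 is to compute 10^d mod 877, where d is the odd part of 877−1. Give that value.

876

877 − 1 = 876 = 2^2 · 219, so d = 219.
10^1 ≡ 10 (mod 877)
10^2 ≡ 10^2 = 100 ≡ 100 (mod 877)
10^4 ≡ 100^2 = 10000 ≡ 353 (mod 877)
10^8 ≡ 353^2 = 124609 ≡ 75 (mod 877)
10^16 ≡ 75^2 = 5625 ≡ 363 (mod 877)
10^32 ≡ 363^2 = 131769 ≡ 219 (mod 877)
10^64 ≡ 219^2 = 47961 ≡ 603 (mod 877)
10^128 ≡ 603^2 = 363609 ≡ 531 (mod 877)
219 = 128 + 64 + 16 + 8 + 2 + 1 in binary powers of 2.
So 10^219 ≡ 531 · 603 · 363 · 75 · 100 · 10 ≡ 876 (mod 877).
Since 10^d ≡ 876 (mod 877), base 10 does not prove 877 composite.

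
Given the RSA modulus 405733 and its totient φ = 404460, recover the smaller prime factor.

631

φ(n) = (p−1)(q−1) = n − (p+q) + 1, so p + q = 405733 − 404460 + 1 = 1274.
p and q are the roots of t² − 1274t + 405733 = 0.
Discriminant: 1274² − 4·405733 = 1623076 − 1622932 = 144; √144 = 12.
q = (1274 − 12)/2 = 631, p = (1274 + 12)/2 = 643.
Check: 631 · 643 = 405733.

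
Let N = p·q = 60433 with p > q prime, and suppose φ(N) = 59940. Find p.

271

φ(n) = (p−1)(q−1) = n − (p+q) + 1, so p + q = 60433 − 59940 + 1 = 494.
p and q are the roots of t² − 494t + 60433 = 0.
Discriminant: 494² − 4·60433 = 244036 − 241732 = 2304; √2304 = 48.
q = (494 − 48)/2 = 223, p = (494 + 48)/2 = 271.
Check: 223 · 271 = 60433.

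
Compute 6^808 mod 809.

1

6^1 ≡ 6 (mod 809)
6^2 ≡ 6^2 = 36 ≡ 36 (mod 809)
6^4 ≡ 36^2 = 1296 ≡ 487 (mod 809)
6^8 ≡ 487^2 = 237169 ≡ 132 (mod 809)
6^16 ≡ 132^2 = 17424 ≡ 435 (mod 809)
6^32 ≡ 435^2 = 189225 ≡ 728 (mod 809)
6^64 ≡ 728^2 = 529984 ≡ 89 (mod 809)
6^128 ≡ 89^2 = 7921 ≡ 640 (mod 809)
6^256 ≡ 640^2 = 409600 ≡ 246 (mod 809)
6^512 ≡ 246^2 = 60516 ≡ 650 (mod 809)
808 = 512 + 256 + 32 + 8 in binary powers of 2.
So 6^808 ≡ 650 · 246 · 728 · 132 ≡ 1 (mod 809).
Since the result is 1, base 6 gives no evidence that 809 is composite.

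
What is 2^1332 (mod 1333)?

4

2^1 ≡ 2 (mod 1333)
2^2 ≡ 2^2 = 4 ≡ 4 (mod 1333)
2^4 ≡ 4^2 = 16 ≡ 16 (mod 1333)
2^8 ≡ 16^2 = 256 ≡ 256 (mod 1333)
2^16 ≡ 256^2 = 65536 ≡ 219 (mod 1333)
2^32 ≡ 219^2 = 47961 ≡ 1306 (mod 1333)
2^64 ≡ 1306^2 = 1705636 ≡ 729 (mod 1333)
2^128 ≡ 729^2 = 531441 ≡ 907 (mod 1333)
2^256 ≡ 907^2 = 822649 ≡ 188 (mod 1333)
2^512 ≡ 188^2 = 35344 ≡ 686 (mod 1333)
2^1024 ≡ 686^2 = 470596 ≡ 47 (mod 1333)
1332 = 1024 + 256 + 32 + 16 + 4 in binary powers of 2.
So 2^1332 ≡ 47 · 188 · 1306 · 219 · 16 ≡ 4 (mod 1333).
Since 4 ≠ 1, base 2 is a Fermat witness: 1333 is composite.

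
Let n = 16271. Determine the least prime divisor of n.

53

16271 is odd.
Digit sum 17, not divisible by 3.
Ends in 1: not divisible by 5.
7: 16271 = 7·2324 + 3
11: 16271 = 11·1479 + 2
13: 16271 = 13·1251 + 8
17: 16271 = 17·957 + 2
19: 16271 = 19·856 + 7
23: 16271 = 23·707 + 10
29: 16271 = 29·561 + 2
31: 16271 = 31·524 + 27
37: 16271 = 37·439 + 28
41: 16271 = 41·396 + 35
43: 16271 = 43·378 + 17
47: 16271 = 47·346 + 9
53: 16271 = 53·307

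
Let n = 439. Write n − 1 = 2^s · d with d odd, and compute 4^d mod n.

439 − 1 = 438 = 2^1 · 219, so d = 219.
4^1 ≡ 4 (mod 439)
4^2 ≡ 4^2 = 16 ≡ 16 (mod 439)
4^4 ≡ 16^2 = 256 ≡ 256 (mod 439)
4^8 ≡ 256^2 = 65536 ≡ 125 (mod 439)
4^16 ≡ 125^2 = 15625 ≡ 260 (mod 439)
4^32 ≡ 260^2 = 67600 ≡ 433 (mod 439)
4^64 ≡ 433^2 = 187489 ≡ 36 (mod 439)
4^128 ≡ 36^2 = 1296 ≡ 418 (mod 439)
219 = 128 + 64 + 16 + 8 + 2 + 1 in binary powers of 2.
So 4^219 ≡ 418 · 36 · 260 · 125 · 16 · 4 ≡ 1 (mod 439).
Since 4^d ≡ 1 (mod 439), base 4 does not prove 439 composite.

1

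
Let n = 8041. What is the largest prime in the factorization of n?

8041 = 11 · 731
731 = 17 · 43
43 is prime.
So 8041 = 11 · 17 · 43; the largest prime factor is 43.

43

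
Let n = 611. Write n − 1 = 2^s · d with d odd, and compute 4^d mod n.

101

611 − 1 = 610 = 2^1 · 305, so d = 305.
4^1 ≡ 4 (mod 611)
4^2 ≡ 4^2 = 16 ≡ 16 (mod 611)
4^4 ≡ 16^2 = 256 ≡ 256 (mod 611)
4^8 ≡ 256^2 = 65536 ≡ 159 (mod 611)
4^16 ≡ 159^2 = 25281 ≡ 230 (mod 611)
4^32 ≡ 230^2 = 52900 ≡ 354 (mod 611)
4^64 ≡ 354^2 = 125316 ≡ 61 (mod 611)
4^128 ≡ 61^2 = 3721 ≡ 55 (mod 611)
4^256 ≡ 55^2 = 3025 ≡ 581 (mod 611)
305 = 256 + 32 + 16 + 1 in binary powers of 2.
So 4^305 ≡ 581 · 354 · 230 · 4 ≡ 101 (mod 611).
Squaring chain: 101; never reaches −1, so base 4 is a Miller–Rabin witness that 611 is composite.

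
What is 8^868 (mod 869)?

8^1 ≡ 8 (mod 869)
8^2 ≡ 8^2 = 64 ≡ 64 (mod 869)
8^4 ≡ 64^2 = 4096 ≡ 620 (mod 869)
8^8 ≡ 620^2 = 384400 ≡ 302 (mod 869)
8^16 ≡ 302^2 = 91204 ≡ 828 (mod 869)
8^32 ≡ 828^2 = 685584 ≡ 812 (mod 869)
8^64 ≡ 812^2 = 659344 ≡ 642 (mod 869)
8^128 ≡ 642^2 = 412164 ≡ 258 (mod 869)
8^256 ≡ 258^2 = 66564 ≡ 520 (mod 869)
8^512 ≡ 520^2 = 270400 ≡ 141 (mod 869)
868 = 512 + 256 + 64 + 32 + 4 in binary powers of 2.
So 8^868 ≡ 141 · 520 · 642 · 812 · 620 ≡ 368 (mod 869).
Since 368 ≠ 1, base 8 is a Fermat witness: 869 is composite.

368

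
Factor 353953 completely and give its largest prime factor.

97

353953 = 41 · 8633
8633 = 89 · 97
97 is prime.
So 353953 = 41 · 89 · 97; the largest prime factor is 97.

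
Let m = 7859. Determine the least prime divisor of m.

29

7859 is odd.
Digit sum 29, not divisible by 3.
Ends in 9: not divisible by 5.
7: 7859 = 7·1122 + 5
11: 7859 = 11·714 + 5
13: 7859 = 13·604 + 7
17: 7859 = 17·462 + 5
19: 7859 = 19·413 + 12
23: 7859 = 23·341 + 16
29: 7859 = 29·271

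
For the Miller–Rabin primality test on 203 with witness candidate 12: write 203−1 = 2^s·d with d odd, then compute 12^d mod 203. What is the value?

157

203 − 1 = 202 = 2^1 · 101, so d = 101.
12^1 ≡ 12 (mod 203)
12^2 ≡ 12^2 = 144 ≡ 144 (mod 203)
12^4 ≡ 144^2 = 20736 ≡ 30 (mod 203)
12^8 ≡ 30^2 = 900 ≡ 88 (mod 203)
12^16 ≡ 88^2 = 7744 ≡ 30 (mod 203)
12^32 ≡ 30^2 = 900 ≡ 88 (mod 203)
12^64 ≡ 88^2 = 7744 ≡ 30 (mod 203)
101 = 64 + 32 + 4 + 1 in binary powers of 2.
So 12^101 ≡ 30 · 88 · 30 · 12 ≡ 157 (mod 203).
Squaring chain: 157; never reaches −1, so base 12 is a Miller–Rabin witness that 203 is composite.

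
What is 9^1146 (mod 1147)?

1062

9^1 ≡ 9 (mod 1147)
9^2 ≡ 9^2 = 81 ≡ 81 (mod 1147)
9^4 ≡ 81^2 = 6561 ≡ 826 (mod 1147)
9^8 ≡ 826^2 = 682276 ≡ 958 (mod 1147)
9^16 ≡ 958^2 = 917764 ≡ 164 (mod 1147)
9^32 ≡ 164^2 = 26896 ≡ 515 (mod 1147)
9^64 ≡ 515^2 = 265225 ≡ 268 (mod 1147)
9^128 ≡ 268^2 = 71824 ≡ 710 (mod 1147)
9^256 ≡ 710^2 = 504100 ≡ 567 (mod 1147)
9^512 ≡ 567^2 = 321489 ≡ 329 (mod 1147)
9^1024 ≡ 329^2 = 108241 ≡ 423 (mod 1147)
1146 = 1024 + 64 + 32 + 16 + 8 + 2 in binary powers of 2.
So 9^1146 ≡ 423 · 268 · 515 · 164 · 958 · 81 ≡ 1062 (mod 1147).
Since 1062 ≠ 1, base 9 is a Fermat witness: 1147 is composite.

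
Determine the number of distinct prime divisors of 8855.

8855 = 5 · 1771
1771 = 7 · 253
253 = 11 · 23
8855 = 5 · 7 · 11 · 23, which has 4 distinct prime factors.

4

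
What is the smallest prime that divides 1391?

13

1391 is odd.
Digit sum 14, not divisible by 3.
Ends in 1: not divisible by 5.
7: 1391 = 7·198 + 5
11: 1391 = 11·126 + 5
13: 1391 = 13·107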